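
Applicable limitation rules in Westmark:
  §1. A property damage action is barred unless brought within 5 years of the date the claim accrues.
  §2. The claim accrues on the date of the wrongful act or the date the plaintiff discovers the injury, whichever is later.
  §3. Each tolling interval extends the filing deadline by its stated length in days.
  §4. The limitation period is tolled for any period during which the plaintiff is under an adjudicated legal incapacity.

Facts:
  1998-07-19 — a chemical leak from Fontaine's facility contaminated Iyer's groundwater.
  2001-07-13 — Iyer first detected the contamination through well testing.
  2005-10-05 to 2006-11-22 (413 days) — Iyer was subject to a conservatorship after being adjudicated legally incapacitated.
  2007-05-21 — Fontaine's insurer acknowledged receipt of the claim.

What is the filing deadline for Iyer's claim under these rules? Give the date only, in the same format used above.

Taking the later of the act (1998-07-19) and discovery (2001-07-13), the claim accrued on 2001-07-13.
The untolled deadline — 5 years after 2001-07-13 — is 2006-07-13.
Because the plaintiff's legal incapacity ran from 2005-10-05 to 2006-11-22, the deadline is extended by 413 days to 2007-08-30.
None of the other events listed affects the running of the period under the stated rules.

2007-08-30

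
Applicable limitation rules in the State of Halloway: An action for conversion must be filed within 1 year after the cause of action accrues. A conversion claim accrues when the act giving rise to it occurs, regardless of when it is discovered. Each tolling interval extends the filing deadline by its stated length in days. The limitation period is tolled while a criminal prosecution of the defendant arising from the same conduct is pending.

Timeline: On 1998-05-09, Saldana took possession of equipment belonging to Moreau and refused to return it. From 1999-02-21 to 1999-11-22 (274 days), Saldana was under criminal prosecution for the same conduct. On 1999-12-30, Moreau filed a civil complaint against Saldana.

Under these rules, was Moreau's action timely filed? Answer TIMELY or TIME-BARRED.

TIMELY

The claim accrued on 1998-05-09, when the wrongful act occurred.
1 year from 1998-05-09 is 1999-05-09.
Because the pending criminal prosecution ran from 1999-02-21 to 1999-11-22, the deadline is extended by 274 days to 2000-02-07.
Filing on 1999-12-30 beat the 2000-02-07 deadline — the action is timely.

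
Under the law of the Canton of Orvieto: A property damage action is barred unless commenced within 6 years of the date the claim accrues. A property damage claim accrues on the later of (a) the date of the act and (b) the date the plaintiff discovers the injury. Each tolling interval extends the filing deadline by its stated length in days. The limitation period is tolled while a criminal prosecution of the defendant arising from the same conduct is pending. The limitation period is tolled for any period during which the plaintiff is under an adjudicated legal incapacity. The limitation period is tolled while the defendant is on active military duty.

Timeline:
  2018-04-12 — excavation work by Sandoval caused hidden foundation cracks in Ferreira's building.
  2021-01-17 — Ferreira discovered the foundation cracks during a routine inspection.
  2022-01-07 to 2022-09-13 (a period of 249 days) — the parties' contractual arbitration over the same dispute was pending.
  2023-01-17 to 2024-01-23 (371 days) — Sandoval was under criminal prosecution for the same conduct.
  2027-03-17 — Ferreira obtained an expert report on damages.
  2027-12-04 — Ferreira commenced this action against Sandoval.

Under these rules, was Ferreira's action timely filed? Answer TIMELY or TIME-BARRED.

The claim accrued on 2021-01-17 — the later of the 2018-04-12 act and the 2021-01-17 discovery.
6 years from 2021-01-17 is 2027-01-17.
The pending criminal prosecution from 2023-01-17 to 2024-01-23 tolled the period for 371 days, extending the deadline to 2028-01-23.
The pending related arbitration from 2022-01-07 to 2022-09-13 does not toll the period, because no stated rule makes a pending arbitration a tolling event.
None of the other events listed affects the running of the period under the stated rules.
Filing on 2027-12-04 beat the 2028-01-23 deadline — the action is timely.

TIMELY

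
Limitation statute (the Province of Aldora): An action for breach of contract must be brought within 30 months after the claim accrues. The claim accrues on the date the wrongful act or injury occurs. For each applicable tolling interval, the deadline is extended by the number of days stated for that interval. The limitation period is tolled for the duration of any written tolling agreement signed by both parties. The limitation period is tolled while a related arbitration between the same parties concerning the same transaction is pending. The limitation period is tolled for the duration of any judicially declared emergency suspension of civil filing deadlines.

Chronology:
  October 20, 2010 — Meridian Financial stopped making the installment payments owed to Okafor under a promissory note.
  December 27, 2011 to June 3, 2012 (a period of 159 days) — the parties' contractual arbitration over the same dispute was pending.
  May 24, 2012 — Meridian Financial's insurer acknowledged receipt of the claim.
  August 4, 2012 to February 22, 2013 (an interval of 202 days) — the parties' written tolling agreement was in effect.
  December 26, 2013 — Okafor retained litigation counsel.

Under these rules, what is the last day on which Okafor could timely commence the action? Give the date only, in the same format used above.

The limitation period began to run on October 20, 2010.
Adding the 30 months base period to October 20, 2010 gives a deadline of April 20, 2013, before any tolling.
The pending related arbitration from December 27, 2011 to June 3, 2012 tolled the period for 159 days, extending the deadline to September 26, 2013.
The written tolling agreement from August 4, 2012 to February 22, 2013 tolled the period for 202 days, extending the deadline to April 16, 2014.
The other events in the timeline have no effect on the limitation period under the stated rules.

April 16, 2014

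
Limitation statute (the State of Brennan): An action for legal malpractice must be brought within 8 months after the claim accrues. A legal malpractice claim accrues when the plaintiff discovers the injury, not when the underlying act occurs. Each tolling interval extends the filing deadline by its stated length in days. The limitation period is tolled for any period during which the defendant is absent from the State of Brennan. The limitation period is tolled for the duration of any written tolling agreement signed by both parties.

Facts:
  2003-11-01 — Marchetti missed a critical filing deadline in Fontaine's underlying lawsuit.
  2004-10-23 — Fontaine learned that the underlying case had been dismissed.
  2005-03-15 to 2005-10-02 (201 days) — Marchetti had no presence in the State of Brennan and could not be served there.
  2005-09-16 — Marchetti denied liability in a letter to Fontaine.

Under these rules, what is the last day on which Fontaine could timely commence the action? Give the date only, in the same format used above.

2006-01-10

Under the discovery rule, the claim accrued on 2004-10-23, when Fontaine discovered the injury — not on the 2003-11-01 date of the underlying act.
8 months from 2004-10-23 is 2005-06-23.
The defendant's absence from the jurisdiction from 2005-03-15 to 2005-10-02 tolled the period for 201 days, extending the deadline to 2006-01-10.
None of the other events listed affects the running of the period under the stated rules.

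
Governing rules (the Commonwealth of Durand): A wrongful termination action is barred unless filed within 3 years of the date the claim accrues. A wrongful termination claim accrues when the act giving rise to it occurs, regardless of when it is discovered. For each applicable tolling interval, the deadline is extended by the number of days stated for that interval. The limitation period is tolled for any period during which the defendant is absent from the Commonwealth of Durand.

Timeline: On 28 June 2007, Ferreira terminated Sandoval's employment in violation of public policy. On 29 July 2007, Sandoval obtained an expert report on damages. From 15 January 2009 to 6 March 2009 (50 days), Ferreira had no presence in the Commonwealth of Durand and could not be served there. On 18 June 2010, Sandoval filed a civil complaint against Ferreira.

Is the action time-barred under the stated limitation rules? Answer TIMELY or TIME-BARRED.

TIMELY

The claim accrued on 28 June 2007, when the wrongful act occurred.
3 years from 28 June 2007 is 28 June 2010.
Because the defendant's absence from the jurisdiction ran from 15 January 2009 to 6 March 2009, the deadline is extended by 50 days to 17 August 2010.
Nothing else in the chronology tolls or restarts the period.
The 18 June 2010 filing precedes the 17 August 2010 deadline; the claim is timely.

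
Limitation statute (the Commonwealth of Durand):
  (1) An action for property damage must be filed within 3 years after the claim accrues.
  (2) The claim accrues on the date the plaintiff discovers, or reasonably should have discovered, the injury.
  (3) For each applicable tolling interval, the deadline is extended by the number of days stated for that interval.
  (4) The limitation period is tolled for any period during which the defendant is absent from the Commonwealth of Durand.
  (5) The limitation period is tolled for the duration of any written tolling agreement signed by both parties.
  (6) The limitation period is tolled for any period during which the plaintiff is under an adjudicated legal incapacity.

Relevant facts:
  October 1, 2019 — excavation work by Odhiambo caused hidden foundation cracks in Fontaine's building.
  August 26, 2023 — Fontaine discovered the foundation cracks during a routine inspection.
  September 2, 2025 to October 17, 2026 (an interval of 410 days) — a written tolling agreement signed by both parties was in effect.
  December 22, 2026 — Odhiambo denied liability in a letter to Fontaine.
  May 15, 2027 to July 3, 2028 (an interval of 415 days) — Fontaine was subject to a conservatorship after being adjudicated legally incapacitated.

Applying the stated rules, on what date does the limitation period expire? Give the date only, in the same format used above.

November 28, 2028

The claim did not accrue until Fontaine discovered the injury on August 26, 2023; the October 1, 2019 act date does not start the clock under the stated rule.
The untolled deadline — 3 years after August 26, 2023 — is August 26, 2026.
Because the written tolling agreement ran from September 2, 2025 to October 17, 2026, the deadline is extended by 410 days to October 10, 2027.
The plaintiff's legal incapacity from May 15, 2027 to July 3, 2028 tolled the period for 415 days, extending the deadline to November 28, 2028.
The other events in the timeline have no effect on the limitation period under the stated rules.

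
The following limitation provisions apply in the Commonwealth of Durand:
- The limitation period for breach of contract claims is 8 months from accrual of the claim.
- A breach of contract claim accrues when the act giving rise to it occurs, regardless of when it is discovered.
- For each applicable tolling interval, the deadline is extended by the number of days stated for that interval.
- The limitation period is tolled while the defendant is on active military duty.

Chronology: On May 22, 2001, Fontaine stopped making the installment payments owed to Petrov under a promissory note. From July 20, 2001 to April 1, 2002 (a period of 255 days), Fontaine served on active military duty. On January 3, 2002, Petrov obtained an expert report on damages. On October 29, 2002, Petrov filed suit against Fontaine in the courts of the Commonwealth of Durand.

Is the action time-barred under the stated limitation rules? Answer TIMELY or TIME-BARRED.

TIME-BARRED

The claim accrued on May 22, 2001, the date of the act.
Adding the 8 months base period to May 22, 2001 gives a deadline of January 22, 2002, before any tolling.
Because the defendant's active military service ran from July 20, 2001 to April 1, 2002, the deadline is extended by 255 days to October 4, 2002.
None of the other events listed affects the running of the period under the stated rules.
Petrov filed on October 29, 2002, after the October 4, 2002 deadline, so the action is time-barred.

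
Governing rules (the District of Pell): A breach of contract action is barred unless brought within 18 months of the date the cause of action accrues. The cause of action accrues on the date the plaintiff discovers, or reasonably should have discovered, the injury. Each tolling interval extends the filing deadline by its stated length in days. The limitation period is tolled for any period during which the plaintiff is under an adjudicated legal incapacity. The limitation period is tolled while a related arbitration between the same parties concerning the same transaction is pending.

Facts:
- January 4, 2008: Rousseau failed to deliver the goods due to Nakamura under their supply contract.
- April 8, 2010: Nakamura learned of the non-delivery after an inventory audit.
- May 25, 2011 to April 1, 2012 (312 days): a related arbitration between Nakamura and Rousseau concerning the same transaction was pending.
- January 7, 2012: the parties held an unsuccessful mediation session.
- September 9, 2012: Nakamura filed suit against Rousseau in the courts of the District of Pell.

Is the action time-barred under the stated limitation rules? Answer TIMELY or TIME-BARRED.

Accrual is tied to discovery, so the period began on April 8, 2010 rather than on January 4, 2008 when the act occurred.
The untolled deadline — 18 months after April 8, 2010 — is October 8, 2011.
The pending related arbitration from May 25, 2011 to April 1, 2012 tolled the period for 312 days, extending the deadline to August 15, 2012.
The other events in the timeline have no effect on the limitation period under the stated rules.
Nakamura filed on September 9, 2012, after the August 15, 2012 deadline, so the action is time-barred.

TIME-BARRED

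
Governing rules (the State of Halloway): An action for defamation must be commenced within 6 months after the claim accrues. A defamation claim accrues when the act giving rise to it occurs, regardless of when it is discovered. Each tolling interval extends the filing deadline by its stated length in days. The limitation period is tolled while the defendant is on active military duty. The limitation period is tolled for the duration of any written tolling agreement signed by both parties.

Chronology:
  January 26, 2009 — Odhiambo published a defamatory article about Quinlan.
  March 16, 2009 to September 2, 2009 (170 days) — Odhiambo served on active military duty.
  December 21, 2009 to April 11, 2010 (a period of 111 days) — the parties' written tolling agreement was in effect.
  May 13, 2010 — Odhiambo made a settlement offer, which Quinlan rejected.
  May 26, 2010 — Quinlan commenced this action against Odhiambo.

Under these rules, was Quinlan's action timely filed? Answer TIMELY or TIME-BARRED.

The claim accrued on January 26, 2009, when the wrongful act occurred.
6 months from January 26, 2009 is July 26, 2009.
Because the defendant's active military service ran from March 16, 2009 to September 2, 2009, the deadline is extended by 170 days to January 12, 2010.
The period was tolled for 111 days by the written tolling agreement (December 21, 2009 to April 11, 2010), pushing the deadline to May 3, 2010.
None of the other events listed affects the running of the period under the stated rules.
The May 26, 2010 filing falls after the May 3, 2010 deadline; the claim is time-barred.

TIME-BARRED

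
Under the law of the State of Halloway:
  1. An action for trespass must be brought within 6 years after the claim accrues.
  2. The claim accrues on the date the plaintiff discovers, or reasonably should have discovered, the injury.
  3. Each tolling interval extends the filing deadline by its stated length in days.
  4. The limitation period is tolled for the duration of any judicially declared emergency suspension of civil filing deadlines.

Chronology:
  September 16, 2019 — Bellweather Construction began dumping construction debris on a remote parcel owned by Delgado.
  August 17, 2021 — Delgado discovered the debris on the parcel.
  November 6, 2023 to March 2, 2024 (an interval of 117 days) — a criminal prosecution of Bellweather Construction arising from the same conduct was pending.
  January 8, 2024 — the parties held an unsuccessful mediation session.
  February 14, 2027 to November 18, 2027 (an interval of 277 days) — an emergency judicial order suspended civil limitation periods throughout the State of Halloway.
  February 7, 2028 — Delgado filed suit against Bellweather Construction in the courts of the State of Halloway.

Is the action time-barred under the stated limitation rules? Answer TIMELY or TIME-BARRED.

TIMELY

The claim did not accrue until Delgado discovered the injury on August 17, 2021; the September 16, 2019 act date does not start the clock under the stated rule.
The untolled deadline — 6 years after August 17, 2021 — is August 17, 2027.
The emergency suspension of filing deadlines from February 14, 2027 to November 18, 2027 tolled the period for 277 days, extending the deadline to May 20, 2028.
No stated provision tolls the period for a criminal prosecution, so the interval from November 6, 2023 to March 2, 2024 has no effect on the deadline.
The other events in the timeline have no effect on the limitation period under the stated rules.
Filing on February 7, 2028 beat the May 20, 2028 deadline — the action is timely.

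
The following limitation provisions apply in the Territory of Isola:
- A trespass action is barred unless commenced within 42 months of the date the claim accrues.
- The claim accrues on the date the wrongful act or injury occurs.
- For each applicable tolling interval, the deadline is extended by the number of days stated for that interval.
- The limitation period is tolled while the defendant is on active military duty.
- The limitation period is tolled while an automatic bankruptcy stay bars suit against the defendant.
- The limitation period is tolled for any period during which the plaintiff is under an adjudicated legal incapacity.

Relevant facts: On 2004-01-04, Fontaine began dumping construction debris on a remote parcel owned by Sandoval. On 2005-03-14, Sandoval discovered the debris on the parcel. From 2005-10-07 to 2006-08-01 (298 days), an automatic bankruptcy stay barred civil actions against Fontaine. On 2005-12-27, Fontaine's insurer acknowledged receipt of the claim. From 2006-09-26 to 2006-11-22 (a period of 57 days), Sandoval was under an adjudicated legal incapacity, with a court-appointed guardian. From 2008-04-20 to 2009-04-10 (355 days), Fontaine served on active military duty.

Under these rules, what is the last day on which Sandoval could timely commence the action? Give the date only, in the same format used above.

Because the rule ties accrual to occurrence, the claim accrued on 2004-01-04, not on the 2005-03-14 discovery date.
Adding the 42 months base period to 2004-01-04 gives a deadline of 2007-07-04, before any tolling.
The automatic bankruptcy stay from 2005-10-07 to 2006-08-01 tolled the period for 298 days, extending the deadline to 2008-04-27.
Because the plaintiff's legal incapacity ran from 2006-09-26 to 2006-11-22, the deadline is extended by 57 days to 2008-06-23.
The period was tolled for 355 days by the defendant's active military service (2008-04-20 to 2009-04-10), pushing the deadline to 2009-06-13.
The other events in the timeline have no effect on the limitation period under the stated rules.

2009-06-13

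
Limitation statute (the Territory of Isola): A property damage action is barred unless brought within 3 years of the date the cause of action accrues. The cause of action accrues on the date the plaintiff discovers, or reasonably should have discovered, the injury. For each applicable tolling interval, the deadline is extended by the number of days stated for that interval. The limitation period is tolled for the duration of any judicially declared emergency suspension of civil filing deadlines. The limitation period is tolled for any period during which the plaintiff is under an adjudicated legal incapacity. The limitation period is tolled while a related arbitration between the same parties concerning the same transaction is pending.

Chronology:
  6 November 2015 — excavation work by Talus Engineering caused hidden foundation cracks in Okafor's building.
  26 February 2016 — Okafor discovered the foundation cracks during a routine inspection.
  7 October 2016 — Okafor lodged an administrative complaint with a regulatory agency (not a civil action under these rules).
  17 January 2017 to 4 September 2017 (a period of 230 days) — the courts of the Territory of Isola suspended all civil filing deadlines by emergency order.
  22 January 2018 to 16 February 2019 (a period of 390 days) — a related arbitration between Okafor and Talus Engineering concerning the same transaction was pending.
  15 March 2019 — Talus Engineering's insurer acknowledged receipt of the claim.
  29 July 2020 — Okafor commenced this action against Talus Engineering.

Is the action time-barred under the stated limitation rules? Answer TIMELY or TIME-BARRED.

TIMELY

Accrual is tied to discovery, so the period began on 26 February 2016 rather than on 6 November 2015 when the act occurred.
3 years from 26 February 2016 is 26 February 2019.
Because the emergency suspension of filing deadlines ran from 17 January 2017 to 4 September 2017, the deadline is extended by 230 days to 14 October 2019.
The pending related arbitration from 22 January 2018 to 16 February 2019 tolled the period for 390 days, extending the deadline to 7 November 2020.
The other events in the timeline have no effect on the limitation period under the stated rules.
The 29 July 2020 filing precedes the 7 November 2020 deadline; the claim is timely.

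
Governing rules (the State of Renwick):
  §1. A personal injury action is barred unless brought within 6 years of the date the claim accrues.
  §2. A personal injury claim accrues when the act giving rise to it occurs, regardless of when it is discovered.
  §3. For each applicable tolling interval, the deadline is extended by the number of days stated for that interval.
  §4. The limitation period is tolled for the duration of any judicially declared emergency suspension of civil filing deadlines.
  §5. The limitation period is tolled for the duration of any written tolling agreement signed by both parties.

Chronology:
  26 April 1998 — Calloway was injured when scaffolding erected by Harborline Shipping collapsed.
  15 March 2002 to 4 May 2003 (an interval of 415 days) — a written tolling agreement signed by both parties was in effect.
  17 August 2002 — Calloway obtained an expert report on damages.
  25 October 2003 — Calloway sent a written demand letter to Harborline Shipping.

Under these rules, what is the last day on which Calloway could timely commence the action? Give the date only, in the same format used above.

The limitation period began to run on 26 April 1998.
Adding the 6 years base period to 26 April 1998 gives a deadline of 26 April 2004, before any tolling.
The period was tolled for 415 days by the written tolling agreement (15 March 2002 to 4 May 2003), pushing the deadline to 15 June 2005.
Nothing else in the chronology tolls or restarts the period.

15 June 2005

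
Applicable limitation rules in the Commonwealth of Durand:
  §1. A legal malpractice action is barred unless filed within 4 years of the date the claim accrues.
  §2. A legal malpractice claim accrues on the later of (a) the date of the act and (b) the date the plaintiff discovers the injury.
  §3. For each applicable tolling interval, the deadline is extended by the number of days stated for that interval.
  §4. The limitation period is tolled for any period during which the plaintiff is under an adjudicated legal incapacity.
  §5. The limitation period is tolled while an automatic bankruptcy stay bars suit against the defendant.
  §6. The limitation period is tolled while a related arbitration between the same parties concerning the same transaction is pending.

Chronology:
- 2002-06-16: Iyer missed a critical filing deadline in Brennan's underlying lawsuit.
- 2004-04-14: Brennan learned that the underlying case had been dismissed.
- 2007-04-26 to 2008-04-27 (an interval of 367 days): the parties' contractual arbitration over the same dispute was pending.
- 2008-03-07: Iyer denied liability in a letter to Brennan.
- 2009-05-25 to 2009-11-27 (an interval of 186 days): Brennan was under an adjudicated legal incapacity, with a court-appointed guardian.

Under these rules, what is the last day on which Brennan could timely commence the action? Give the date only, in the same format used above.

2009-04-16

Because discovery on 2004-04-14 post-dates the 2002-06-16 act, accrual under the later-of rule falls on 2004-04-14.
The untolled deadline — 4 years after 2004-04-14 — is 2008-04-14.
The period was tolled for 367 days by the pending related arbitration (2007-04-26 to 2008-04-27), pushing the deadline to 2009-04-16.
The plaintiff's legal incapacity from 2009-05-25 to 2009-11-27 began after the period had already run on 2009-04-16, so it has no tolling effect.
None of the other events listed affects the running of the period under the stated rules.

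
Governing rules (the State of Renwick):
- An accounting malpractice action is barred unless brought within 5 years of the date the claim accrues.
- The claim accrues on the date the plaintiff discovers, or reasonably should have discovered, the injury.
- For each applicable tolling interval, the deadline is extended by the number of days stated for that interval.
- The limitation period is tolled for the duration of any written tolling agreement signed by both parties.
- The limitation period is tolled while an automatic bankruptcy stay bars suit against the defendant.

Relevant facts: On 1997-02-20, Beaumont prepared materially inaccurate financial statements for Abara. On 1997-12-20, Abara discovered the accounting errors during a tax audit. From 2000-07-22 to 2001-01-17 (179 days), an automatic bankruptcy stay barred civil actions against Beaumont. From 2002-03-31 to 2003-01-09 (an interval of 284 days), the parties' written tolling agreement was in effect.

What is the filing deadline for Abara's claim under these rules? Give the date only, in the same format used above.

Under the discovery rule, the claim accrued on 1997-12-20, when Abara discovered the injury — not on the 1997-02-20 date of the underlying act.
The untolled deadline — 5 years after 1997-12-20 — is 2002-12-20.
Because the automatic bankruptcy stay ran from 2000-07-22 to 2001-01-17, the deadline is extended by 179 days to 2003-06-17.
The period was tolled for 284 days by the written tolling agreement (2002-03-31 to 2003-01-09), pushing the deadline to 2004-03-27.

2004-03-27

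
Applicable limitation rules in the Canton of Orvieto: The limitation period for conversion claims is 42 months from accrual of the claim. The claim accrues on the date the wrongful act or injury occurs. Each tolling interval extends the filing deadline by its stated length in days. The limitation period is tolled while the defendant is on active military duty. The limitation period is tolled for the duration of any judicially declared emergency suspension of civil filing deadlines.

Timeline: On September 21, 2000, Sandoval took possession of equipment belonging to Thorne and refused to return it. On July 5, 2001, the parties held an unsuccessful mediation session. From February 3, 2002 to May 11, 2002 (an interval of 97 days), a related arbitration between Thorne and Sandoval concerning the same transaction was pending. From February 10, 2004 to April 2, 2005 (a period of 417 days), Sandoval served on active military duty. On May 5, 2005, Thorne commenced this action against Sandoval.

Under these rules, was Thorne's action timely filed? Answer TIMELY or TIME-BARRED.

TIMELY

The claim accrued on September 21, 2000, when the wrongful act occurred.
Adding the 42 months base period to September 21, 2000 gives a deadline of March 21, 2004, before any tolling.
Because the defendant's active military service ran from February 10, 2004 to April 2, 2005, the deadline is extended by 417 days to May 12, 2005.
No stated provision tolls the period for a pending arbitration, so the interval from February 3, 2002 to May 11, 2002 has no effect on the deadline.
Nothing else in the chronology tolls or restarts the period.
Filing on May 5, 2005 beat the May 12, 2005 deadline — the action is timely.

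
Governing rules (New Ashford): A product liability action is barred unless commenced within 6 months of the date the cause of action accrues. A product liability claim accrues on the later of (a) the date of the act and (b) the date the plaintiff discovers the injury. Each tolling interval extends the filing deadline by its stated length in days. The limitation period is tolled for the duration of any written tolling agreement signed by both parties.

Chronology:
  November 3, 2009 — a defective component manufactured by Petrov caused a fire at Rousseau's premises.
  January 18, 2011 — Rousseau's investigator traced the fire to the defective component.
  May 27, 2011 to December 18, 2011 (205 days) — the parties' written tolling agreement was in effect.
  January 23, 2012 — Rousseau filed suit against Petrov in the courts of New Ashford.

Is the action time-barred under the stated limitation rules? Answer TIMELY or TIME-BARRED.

Because discovery on January 18, 2011 post-dates the November 3, 2009 act, accrual under the later-of rule falls on January 18, 2011.
6 months from January 18, 2011 is July 18, 2011.
The period was tolled for 205 days by the written tolling agreement (May 27, 2011 to December 18, 2011), pushing the deadline to February 8, 2012.
Rousseau filed on January 23, 2012, before the February 8, 2012 deadline, so the action is timely.

TIMELY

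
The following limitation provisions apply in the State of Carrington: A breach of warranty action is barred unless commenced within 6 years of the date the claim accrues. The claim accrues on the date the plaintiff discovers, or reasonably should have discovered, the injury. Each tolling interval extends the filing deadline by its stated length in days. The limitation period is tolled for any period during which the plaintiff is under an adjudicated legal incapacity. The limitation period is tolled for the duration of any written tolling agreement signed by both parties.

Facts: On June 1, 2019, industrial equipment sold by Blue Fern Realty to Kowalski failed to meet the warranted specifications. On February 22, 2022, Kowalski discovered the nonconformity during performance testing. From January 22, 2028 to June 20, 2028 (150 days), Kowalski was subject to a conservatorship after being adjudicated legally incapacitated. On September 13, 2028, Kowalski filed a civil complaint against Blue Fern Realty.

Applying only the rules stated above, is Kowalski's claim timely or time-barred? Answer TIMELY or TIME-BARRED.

TIME-BARRED

The claim did not accrue until Kowalski discovered the injury on February 22, 2022; the June 1, 2019 act date does not start the clock under the stated rule.
The untolled deadline — 6 years after February 22, 2022 — is February 22, 2028.
Because the plaintiff's legal incapacity ran from January 22, 2028 to June 20, 2028, the deadline is extended by 150 days to July 21, 2028.
Filing on September 13, 2028 missed the July 21, 2028 deadline — the action is time-barred.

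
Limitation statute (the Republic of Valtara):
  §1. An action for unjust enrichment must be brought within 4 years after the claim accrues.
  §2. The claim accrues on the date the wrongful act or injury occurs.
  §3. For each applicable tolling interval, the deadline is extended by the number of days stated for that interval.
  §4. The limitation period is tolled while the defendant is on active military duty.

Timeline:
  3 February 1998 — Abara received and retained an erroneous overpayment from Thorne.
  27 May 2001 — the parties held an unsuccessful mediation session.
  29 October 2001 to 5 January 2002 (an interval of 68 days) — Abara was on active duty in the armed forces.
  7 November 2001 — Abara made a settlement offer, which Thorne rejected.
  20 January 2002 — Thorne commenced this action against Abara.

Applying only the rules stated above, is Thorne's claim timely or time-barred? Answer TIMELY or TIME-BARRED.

The limitation period began to run on 3 February 1998.
4 years from 3 February 1998 is 3 February 2002.
The defendant's active military service from 29 October 2001 to 5 January 2002 tolled the period for 68 days, extending the deadline to 12 April 2002.
The other events in the timeline have no effect on the limitation period under the stated rules.
The 20 January 2002 filing precedes the 12 April 2002 deadline; the claim is timely.

TIMELY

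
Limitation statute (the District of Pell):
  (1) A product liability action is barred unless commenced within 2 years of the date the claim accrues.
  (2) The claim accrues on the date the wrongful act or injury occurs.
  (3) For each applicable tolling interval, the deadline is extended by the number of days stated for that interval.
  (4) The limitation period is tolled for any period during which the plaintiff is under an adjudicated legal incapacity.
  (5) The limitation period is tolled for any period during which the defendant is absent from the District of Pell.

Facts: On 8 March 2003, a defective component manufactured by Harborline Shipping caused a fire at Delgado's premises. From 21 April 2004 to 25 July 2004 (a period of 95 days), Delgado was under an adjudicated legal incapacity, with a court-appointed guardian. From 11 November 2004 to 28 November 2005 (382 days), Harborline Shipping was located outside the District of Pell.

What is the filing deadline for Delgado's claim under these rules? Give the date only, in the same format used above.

28 June 2006

The limitation period began to run on 8 March 2003.
2 years from 8 March 2003 is 8 March 2005.
The period was tolled for 95 days by the plaintiff's legal incapacity (21 April 2004 to 25 July 2004), pushing the deadline to 11 June 2005.
Because the defendant's absence from the jurisdiction ran from 11 November 2004 to 28 November 2005, the deadline is extended by 382 days to 28 June 2006.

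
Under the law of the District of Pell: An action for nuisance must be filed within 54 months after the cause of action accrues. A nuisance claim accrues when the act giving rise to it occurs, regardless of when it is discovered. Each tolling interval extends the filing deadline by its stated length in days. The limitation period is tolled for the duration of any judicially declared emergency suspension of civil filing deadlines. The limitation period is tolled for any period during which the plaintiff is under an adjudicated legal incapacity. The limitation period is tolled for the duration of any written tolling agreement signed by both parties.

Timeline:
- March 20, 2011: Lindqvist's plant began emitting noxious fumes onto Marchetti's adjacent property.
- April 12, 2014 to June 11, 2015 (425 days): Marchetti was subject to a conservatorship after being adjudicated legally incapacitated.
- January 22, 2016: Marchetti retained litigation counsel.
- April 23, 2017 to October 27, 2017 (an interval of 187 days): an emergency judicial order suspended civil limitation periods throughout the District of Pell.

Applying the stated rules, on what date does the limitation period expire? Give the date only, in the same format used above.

The limitation period began to run on March 20, 2011.
54 months from March 20, 2011 is September 20, 2015.
The plaintiff's legal incapacity from April 12, 2014 to June 11, 2015 tolled the period for 425 days, extending the deadline to November 18, 2016.
The emergency suspension of filing deadlines from April 23, 2017 to October 27, 2017 began after the period had already run on November 18, 2016, so it has no tolling effect.
None of the other events listed affects the running of the period under the stated rules.

November 18, 2016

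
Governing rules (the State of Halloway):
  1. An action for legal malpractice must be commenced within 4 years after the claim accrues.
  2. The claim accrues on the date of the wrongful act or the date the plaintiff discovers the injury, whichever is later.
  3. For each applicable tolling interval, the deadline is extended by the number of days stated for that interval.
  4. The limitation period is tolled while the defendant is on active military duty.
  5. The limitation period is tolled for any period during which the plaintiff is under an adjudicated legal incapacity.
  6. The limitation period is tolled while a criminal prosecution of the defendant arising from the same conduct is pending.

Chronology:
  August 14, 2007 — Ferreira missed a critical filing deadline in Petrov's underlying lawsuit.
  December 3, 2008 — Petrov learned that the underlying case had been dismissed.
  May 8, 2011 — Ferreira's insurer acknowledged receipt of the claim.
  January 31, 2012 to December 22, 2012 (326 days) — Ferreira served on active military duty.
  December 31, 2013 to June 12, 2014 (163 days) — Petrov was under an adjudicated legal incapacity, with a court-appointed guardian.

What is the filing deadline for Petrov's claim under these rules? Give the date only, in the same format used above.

October 25, 2013

The claim accrued on December 3, 2008 — the later of the August 14, 2007 act and the December 3, 2008 discovery.
Adding the 4 years base period to December 3, 2008 gives a deadline of December 3, 2012, before any tolling.
The defendant's active military service from January 31, 2012 to December 22, 2012 tolled the period for 326 days, extending the deadline to October 25, 2013.
By the time the plaintiff's legal incapacity began on December 31, 2013, the limitation period had already expired on October 25, 2013; that interval cannot revive it.
None of the other events listed affects the running of the period under the stated rules.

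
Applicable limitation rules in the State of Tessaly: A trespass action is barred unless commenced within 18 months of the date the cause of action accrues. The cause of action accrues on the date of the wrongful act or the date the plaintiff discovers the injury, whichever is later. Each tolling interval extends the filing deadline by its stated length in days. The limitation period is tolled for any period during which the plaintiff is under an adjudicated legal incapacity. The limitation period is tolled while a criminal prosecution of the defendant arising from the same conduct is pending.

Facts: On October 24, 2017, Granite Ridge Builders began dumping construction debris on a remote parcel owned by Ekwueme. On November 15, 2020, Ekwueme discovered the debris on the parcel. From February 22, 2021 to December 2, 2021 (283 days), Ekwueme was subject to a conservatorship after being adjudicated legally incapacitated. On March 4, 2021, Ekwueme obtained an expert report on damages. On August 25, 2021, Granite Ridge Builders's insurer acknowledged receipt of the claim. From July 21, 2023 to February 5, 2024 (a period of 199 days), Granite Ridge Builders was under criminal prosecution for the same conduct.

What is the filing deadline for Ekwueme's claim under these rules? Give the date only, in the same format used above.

The claim accrued on November 15, 2020 — the later of the October 24, 2017 act and the November 15, 2020 discovery.
The untolled deadline — 18 months after November 15, 2020 — is May 15, 2022.
The period was tolled for 283 days by the plaintiff's legal incapacity (February 22, 2021 to December 2, 2021), pushing the deadline to February 22, 2023.
By the time the pending criminal prosecution began on July 21, 2023, the limitation period had already expired on February 22, 2023; that interval cannot revive it.
The other events in the timeline have no effect on the limitation period under the stated rules.

February 22, 2023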